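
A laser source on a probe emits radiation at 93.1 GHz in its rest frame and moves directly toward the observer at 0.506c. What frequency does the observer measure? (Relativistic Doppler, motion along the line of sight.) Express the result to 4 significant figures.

162.6 GHz

Relativistic Doppler (source moving toward): f_obs = f_src · √((1+β)/(1−β)).
With β = 0.506: factor = √(1.506/0.494) = 1.746.
f_obs = 93.1 × 1.746 = 162.6 GHz.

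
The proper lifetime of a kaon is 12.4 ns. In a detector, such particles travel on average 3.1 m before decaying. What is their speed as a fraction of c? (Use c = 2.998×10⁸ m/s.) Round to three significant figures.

Let x = d/(cτ) = 3.100 m / (2.998×10⁸ m/s × 1.240×10^-8 s) = 0.83389. Since d = βγcτ, x = βγ = β/√(1−β²).
Solving: β² = x²/(1+x²) = 0.695373/1.695373 = 0.410159, so β = 0.640.

0.640c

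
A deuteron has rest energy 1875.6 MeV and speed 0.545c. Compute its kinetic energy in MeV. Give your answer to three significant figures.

361 MeV

γ = 1/√(1 − β²) = 1/√(1 − 0.297025) = 1/√0.702975 = 1/0.838436 = 1.1927.
Kinetic energy: K = (γ − 1)mc² = (1.1927 − 1) × 1875.6 MeV = 0.1927 × 1875.6 = 361 MeV.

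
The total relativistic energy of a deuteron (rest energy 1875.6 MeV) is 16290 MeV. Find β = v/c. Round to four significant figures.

0.9933

Total energy E = γmc² gives γ = 16290/1875.6 = 8.6852.
Hence β = √(1 − 1/γ²) = √(1 − 0.0132569) = √0.9867431 = 0.9933.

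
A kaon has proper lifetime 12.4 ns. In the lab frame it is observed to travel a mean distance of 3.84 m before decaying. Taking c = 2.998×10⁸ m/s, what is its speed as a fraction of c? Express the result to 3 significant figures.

0.718c

Lab distance = (lab lifetime)·v = γτ·βc, so βγ = d/(cτ) = 3.840/(2.998×10⁸ × 1.240×10^-8) = 1.0329.
With βγ = 1.0329: γ² = 1 + (βγ)² = 2.06688, and β = (βγ)/γ = 1.0329/1.43766 = 0.718.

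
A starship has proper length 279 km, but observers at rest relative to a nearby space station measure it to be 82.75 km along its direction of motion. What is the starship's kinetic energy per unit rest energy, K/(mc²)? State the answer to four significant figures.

2.372

Length contraction gives γ = L₀/L = 279/82.75 = 3.3716.
K/(mc²) = γ − 1 = 3.3716 − 1 = 2.372.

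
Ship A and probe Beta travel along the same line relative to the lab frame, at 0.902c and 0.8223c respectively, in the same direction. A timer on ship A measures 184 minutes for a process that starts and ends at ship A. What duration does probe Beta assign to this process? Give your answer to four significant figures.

193.4 minutes

The velocity of ship A relative to probe Beta is (0.902 − 0.8223)c / (1 − 0.902×0.8223) = 0.30857c; relative speed 0.30857c.
At |u| = 0.30857c, γ = (1 − 0.0952154)^(−1/2) = 1.0513.
Ship A's interval is proper; time dilation gives Δt_B = γΔτ = 1.0513 × 184 minutes = 193.4 minutes.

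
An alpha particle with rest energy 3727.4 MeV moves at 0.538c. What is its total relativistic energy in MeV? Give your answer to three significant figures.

With β = 0.538, γ = 1/√(1 − 0.538²) = 1/√0.710556 = 1.1863.
Total energy: E = γmc² = 1.1863 × 3727.4 MeV = 4420 MeV.

4420 MeV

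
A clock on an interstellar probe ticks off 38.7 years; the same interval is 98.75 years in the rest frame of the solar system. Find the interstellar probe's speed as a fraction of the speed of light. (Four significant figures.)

γ = Δt/Δτ = 98.75/38.7 = 2.5517.
β = √(1 − 1/γ²) = √(1 − 0.153582) = √0.846418 = 0.9200.

0.9200c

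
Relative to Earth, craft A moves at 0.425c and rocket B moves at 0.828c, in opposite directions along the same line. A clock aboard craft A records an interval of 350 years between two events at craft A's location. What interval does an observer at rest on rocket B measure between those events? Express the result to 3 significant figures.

932 years

Speed of craft A in rocket B's frame: u = (v_A + v_B)/(1 + v_A v_B/c²) = (0.425 + 0.828)/(1 + 0.425×0.828) = 1.253/1.3519 = 0.92684; |u| = 0.92684c.
At |u| = 0.92684c, γ = (1 − 0.859032)^(−1/2) = 2.6634.
The clock on craft A records proper time, so rocket B measures Δt = γΔτ = 2.6634 × 350 = 932 years.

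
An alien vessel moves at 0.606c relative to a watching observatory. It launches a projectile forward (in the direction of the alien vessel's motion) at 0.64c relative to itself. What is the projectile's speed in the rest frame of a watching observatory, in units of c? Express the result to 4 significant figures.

0.8978c

Relativistic velocity addition: u = (u' + v)/(1 + u'v/c²), with u' = 0.64c and v = 0.606c.
Numerator: 0.64 + 0.606 = 1.246. Denominator: 1 + (0.64)(0.606) = 1.38784.
u = 1.246/1.38784 = 0.8978, so the speed is 0.8978c.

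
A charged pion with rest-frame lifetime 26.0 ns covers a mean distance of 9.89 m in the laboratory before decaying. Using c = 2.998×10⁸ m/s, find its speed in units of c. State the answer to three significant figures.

0.785c

d = βγcτ ⇒ βγ = d/(cτ) = 9.890 m / (7.7948 m) = 1.2688.
β = (βγ)/√(1+(βγ)²) = 1.2688/√2.60985 = 0.785.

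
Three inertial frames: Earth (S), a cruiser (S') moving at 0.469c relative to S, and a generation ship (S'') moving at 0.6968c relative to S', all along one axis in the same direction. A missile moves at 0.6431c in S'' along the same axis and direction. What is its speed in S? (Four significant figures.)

0.9723c

Apply u = (u'+v)/(1+u'v) twice. Missile in the cruiser frame: (0.6431+0.6968)/(1+0.6431·0.6968) = 1.3399/1.44811208 = 0.92527c.
That velocity, transformed to the rest frame of Earth: (0.92527+0.469)/(1+0.92527·0.469) = 1.39427/1.43395163 = 0.97233c.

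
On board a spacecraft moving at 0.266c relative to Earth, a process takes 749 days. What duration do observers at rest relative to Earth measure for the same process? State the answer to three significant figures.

777 days

Lorentz factor: γ = (1 − 0.070756)^(−1/2) = 1.0374.
The onboard clock measures proper time, so the interval in the rest frame of Earth is dilated: Δt = γ·Δτ = 1.0374 × 749 days = 777 days.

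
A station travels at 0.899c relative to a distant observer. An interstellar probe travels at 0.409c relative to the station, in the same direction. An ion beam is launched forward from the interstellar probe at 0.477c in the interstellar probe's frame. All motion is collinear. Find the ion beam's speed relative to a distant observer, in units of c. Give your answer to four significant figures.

First combine the ion beam and interstellar probe (S''→S'): u₁ = (0.477 + 0.409)/(1 + 0.477×0.409) = 0.886/1.195093 = 0.74136.
Then combine with the station (S'→S): u = (0.74136 + 0.899)/(1 + 0.74136×0.899) = 1.64036/1.66648264 = 0.98432.

0.9843c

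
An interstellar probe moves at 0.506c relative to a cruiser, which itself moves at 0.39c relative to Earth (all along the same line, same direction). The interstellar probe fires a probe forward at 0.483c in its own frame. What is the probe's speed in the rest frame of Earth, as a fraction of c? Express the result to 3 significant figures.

0.904c

Apply u = (u'+v)/(1+u'v) twice. Probe in the cruiser frame: (0.483+0.506)/(1+0.483·0.506) = 0.989/1.244398 = 0.79476c.
That velocity, transformed to the rest frame of Earth: (0.79476+0.39)/(1+0.79476·0.39) = 1.18476/1.3099564 = 0.90443c.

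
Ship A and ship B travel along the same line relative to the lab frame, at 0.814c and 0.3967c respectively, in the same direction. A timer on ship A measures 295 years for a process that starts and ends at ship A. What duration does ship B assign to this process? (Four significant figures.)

The velocity of ship A relative to ship B is (0.814 − 0.3967)c / (1 − 0.814×0.3967) = 0.61632c; relative speed 0.61632c.
γ for this relative speed: γ = 1/√(1 − 0.37985) = 1.2698.
The clock on ship A records proper time, so ship B measures Δt = γΔτ = 1.2698 × 295 = 374.6 years.

374.6 years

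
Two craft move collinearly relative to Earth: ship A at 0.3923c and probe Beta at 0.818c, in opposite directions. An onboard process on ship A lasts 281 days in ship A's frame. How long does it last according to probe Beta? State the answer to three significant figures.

702 days

Speed of ship A in probe Beta's frame: u = (v_A + v_B)/(1 + v_A v_B/c²) = (0.3923 + 0.818)/(1 + 0.3923×0.818) = 1.2103/1.3209014 = 0.91627; |u| = 0.91627c.
γ for this relative speed: γ = 1/√(1 − 0.839551) = 2.4965.
The clock on ship A records proper time, so probe Beta measures Δt = γΔτ = 2.4965 × 281 = 702 days.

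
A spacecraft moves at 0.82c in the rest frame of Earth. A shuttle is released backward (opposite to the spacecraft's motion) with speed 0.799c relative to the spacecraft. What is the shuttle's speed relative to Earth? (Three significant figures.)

0.0609c

Relativistic velocity addition: u = (u' + v)/(1 + u'v/c²), with u' = −0.799c and v = 0.82c.
Numerator: −0.799 + 0.82 = 0.021. Denominator: 1 + (−0.799)(0.82) = 0.34482.
u = 0.021/0.34482 = 0.060901, so the speed is 0.0609c.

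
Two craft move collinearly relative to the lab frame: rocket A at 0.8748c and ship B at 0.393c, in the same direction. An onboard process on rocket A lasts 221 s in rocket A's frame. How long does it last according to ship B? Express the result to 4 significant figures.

325.5 s

Transform rocket A's velocity into ship B's frame: (0.8748 − 0.393)/(1 − 0.8748·0.393) = 0.4818/0.6562036, so the relative speed is 0.73422c.
At |u| = 0.73422c, γ = (1 − 0.539079)^(−1/2) = 1.4729.
Rocket A's interval is proper; time dilation gives Δt_B = γΔτ = 1.4729 × 221 s = 325.5 s.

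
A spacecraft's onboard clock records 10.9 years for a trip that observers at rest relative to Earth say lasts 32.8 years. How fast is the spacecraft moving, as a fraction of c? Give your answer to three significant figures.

0.943c

γ = Δt/Δτ = 32.8/10.9 = 3.0092.
β = √(1 − 1/γ²) = √(1 − 0.110433) = √0.889567 = 0.943.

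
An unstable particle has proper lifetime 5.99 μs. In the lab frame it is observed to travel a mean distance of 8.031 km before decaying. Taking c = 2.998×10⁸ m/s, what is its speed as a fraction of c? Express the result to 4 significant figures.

0.9759c

Lab distance = (lab lifetime)·v = γτ·βc, so βγ = d/(cτ) = 8031/(2.998×10⁸ × 5.990×10^-6) = 4.4721.
With βγ = 4.4721: γ² = 1 + (βγ)² = 20.9997, and β = (βγ)/γ = 4.4721/4.58254 = 0.9759.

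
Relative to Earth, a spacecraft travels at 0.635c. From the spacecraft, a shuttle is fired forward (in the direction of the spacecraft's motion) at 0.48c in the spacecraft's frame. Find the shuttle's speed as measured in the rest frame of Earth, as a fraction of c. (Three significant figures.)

In units of c, u = (u' + v)/(1 + u'v) with u' = 0.48 and v = 0.635.
Numerator: 0.48 + 0.635 = 1.115. Denominator: 1 + (0.48)(0.635) = 1.3048.
u = 1.115/1.3048 = 0.85454, so the speed is 0.855c.

0.855c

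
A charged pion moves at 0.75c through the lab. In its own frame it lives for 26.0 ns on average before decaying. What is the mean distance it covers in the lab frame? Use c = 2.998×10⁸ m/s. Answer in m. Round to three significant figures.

8.84 m

Lorentz factor: γ = (1 − 0.5625)^(−1/2) = 1.5119.
Lab-frame lifetime: Δt = γτ = 1.5119 × 26.0 ns = 39.309 ns.
Distance: d = vΔt = 0.75 × 2.998×10⁸ m/s × 3.9309×10^-8 s = 8.84 m.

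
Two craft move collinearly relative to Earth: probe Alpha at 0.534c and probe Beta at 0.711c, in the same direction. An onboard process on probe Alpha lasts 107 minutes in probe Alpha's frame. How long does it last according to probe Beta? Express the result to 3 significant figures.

Speed of probe Alpha in probe Beta's frame: u = (v_A − v_B)/(1 − v_A v_B/c²) = (0.534 − 0.711)/(1 − 0.534×0.711) = −0.177/0.620326 = −0.28533; |u| = 0.28533c.
γ for this relative speed: γ = 1/√(1 − 0.0814132) = 1.0434.
Probe Alpha's interval is proper; time dilation gives Δt_B = γΔτ = 1.0434 × 107 minutes = 112 minutes.

112 minutes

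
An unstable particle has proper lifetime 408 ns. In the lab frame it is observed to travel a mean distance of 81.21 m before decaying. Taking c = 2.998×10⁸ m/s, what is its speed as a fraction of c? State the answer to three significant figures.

0.553c

Lab distance = (lab lifetime)·v = γτ·βc, so βγ = d/(cτ) = 81.21/(2.998×10⁸ × 4.080×10^-7) = 0.66392.
With βγ = 0.66392: γ² = 1 + (βγ)² = 1.44079, and β = (βγ)/γ = 0.66392/1.20033 = 0.553.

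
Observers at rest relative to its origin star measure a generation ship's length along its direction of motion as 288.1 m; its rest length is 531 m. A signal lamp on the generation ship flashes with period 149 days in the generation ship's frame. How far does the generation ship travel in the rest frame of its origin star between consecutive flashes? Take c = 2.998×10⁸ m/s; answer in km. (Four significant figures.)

5.975×10^12 km

From L = L₀/γ: γ = 531/288.1 = 1.84311.
β = √(1 − 1/γ²) = 0.84002. Lab-frame period = γτ = 1.84311×149 days = 274.62 days. Distance = βc × γτ = 0.84002 × 2.998×10⁸ m/s × 23727168 s = 5.9754×10^15 m = 5.975×10^12 km.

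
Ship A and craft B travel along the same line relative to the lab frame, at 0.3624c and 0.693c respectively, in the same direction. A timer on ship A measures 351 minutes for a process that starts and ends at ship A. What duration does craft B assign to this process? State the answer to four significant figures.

Transform ship A's velocity into craft B's frame: (0.3624 − 0.693)/(1 − 0.3624·0.693) = −0.3306/0.7488568, so the relative speed is 0.44147c.
γ for this relative speed: γ = 1/√(1 − 0.194896) = 1.1145.
The clock on ship A records proper time, so craft B measures Δt = γΔτ = 1.1145 × 351 = 391.2 minutes.

391.2 minutes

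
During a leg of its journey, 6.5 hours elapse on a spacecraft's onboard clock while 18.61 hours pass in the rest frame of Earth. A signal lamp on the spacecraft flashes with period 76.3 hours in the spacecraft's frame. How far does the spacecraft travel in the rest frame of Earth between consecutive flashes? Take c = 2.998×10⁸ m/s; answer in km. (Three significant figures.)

2.21×10^11 km

The time-dilation ratio gives γ = 18.61/6.5 = 2.86308.
β = √(1 − 1/γ²) = 0.93702. Lab-frame period = γτ = 2.86308×76.3 hours = 218.45 hours. Distance = βc × γτ = 0.93702 × 2.998×10⁸ m/s × 786420 s = 2.2092×10^14 m = 2.21×10^11 km.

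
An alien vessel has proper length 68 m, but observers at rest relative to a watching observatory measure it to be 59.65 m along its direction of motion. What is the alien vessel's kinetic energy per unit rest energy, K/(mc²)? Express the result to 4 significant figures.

From L = L₀/γ: γ = 68/59.65 = 1.13998.
K/(mc²) = γ − 1 = 1.13998 − 1 = 0.1400.

0.1400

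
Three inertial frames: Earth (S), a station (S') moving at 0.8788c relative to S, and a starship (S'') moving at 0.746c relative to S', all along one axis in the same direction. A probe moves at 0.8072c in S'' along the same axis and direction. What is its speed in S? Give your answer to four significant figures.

Compose velocities in two stages. Stage 1 (into S'): u₁ = (0.8072+0.746)/(1+0.8072×0.746) = 0.96943.
Stage 2 (into S): u = (0.96943+0.8788)/(1+0.96943×0.8788) = 0.998, so the speed is 0.9980c.

0.9980c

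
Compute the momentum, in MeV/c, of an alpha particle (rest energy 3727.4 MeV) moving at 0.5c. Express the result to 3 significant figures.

γ = 1/√(1 − β²) = 1/√(1 − 0.25) = 1/√0.75 = 1/0.866025 = 1.1547.
Momentum: p = γβ·mc = 1.1547 × 0.5 × 3727.4 MeV/c = 2150 MeV/c.

2150 MeV/c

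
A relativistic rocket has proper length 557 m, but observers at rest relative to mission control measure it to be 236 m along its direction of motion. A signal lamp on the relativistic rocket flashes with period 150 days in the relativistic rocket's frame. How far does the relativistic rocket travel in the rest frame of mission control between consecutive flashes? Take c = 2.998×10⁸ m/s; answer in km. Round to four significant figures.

γ = L₀/L = 557/236 = 2.36017.
β = √(1 − 1/γ²) = 0.9058. Lab-frame period = γτ = 2.36017×150 days = 354.03 days. Distance = βc × γτ = 0.9058 × 2.998×10⁸ m/s × 30588192 s = 8.3065×10^15 m = 8.306×10^12 km.

8.306×10^12 km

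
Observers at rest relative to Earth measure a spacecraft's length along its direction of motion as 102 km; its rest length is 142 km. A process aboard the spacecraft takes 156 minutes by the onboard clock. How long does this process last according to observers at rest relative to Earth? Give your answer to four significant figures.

217.2 minutes

Length contraction gives γ = L₀/L = 142/102 = 1.39216.
The same γ dilates the second interval: 1.39216 × 156 minutes = 217.2 minutes.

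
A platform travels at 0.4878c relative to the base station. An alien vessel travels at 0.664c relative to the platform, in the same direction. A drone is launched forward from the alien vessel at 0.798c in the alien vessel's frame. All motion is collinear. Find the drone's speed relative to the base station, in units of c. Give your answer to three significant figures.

0.985c

Compose velocities in two stages. Stage 1 (into S'): u₁ = (0.798+0.664)/(1+0.798×0.664) = 0.95564.
Stage 2 (into S): u = (0.95564+0.4878)/(1+0.95564×0.4878) = 0.9845, so the speed is 0.985c.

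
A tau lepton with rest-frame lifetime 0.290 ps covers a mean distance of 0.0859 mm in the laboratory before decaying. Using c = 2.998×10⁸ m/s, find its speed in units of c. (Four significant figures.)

0.7028c

Lab distance = (lab lifetime)·v = γτ·βc, so βγ = d/(cτ) = 8.590×10^-5/(2.998×10⁸ × 2.900×10^-13) = 0.98801.
With βγ = 0.98801: γ² = 1 + (βγ)² = 1.976164, and β = (βγ)/γ = 0.98801/1.40576 = 0.7028.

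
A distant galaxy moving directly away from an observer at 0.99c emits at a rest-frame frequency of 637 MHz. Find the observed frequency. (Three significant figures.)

Relativistic Doppler (source moving away): f_obs = f_src · √((1−β)/(1+β)).
With β = 0.99: factor = √(0.01/1.99) = 0.070888.
f_obs = 637 × 0.070888 = 45.2 MHz.

45.2 MHz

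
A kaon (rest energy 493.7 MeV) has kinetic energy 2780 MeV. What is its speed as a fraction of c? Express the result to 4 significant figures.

0.9886c

γ = 1 + K/(mc²) = 1 + 2780/493.7 = 6.6309.
β = √(1 − 1/γ²) = √(1 − 0.0227434) = √0.9772566 = 0.9886.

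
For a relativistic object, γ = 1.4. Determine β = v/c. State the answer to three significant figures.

β = √(1 − 1/γ²) = √(1 − 1/1.96) = √0.489796 = 0.700.

0.700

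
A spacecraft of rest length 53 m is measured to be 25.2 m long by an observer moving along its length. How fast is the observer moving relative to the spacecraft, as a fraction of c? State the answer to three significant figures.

Length contraction gives γ = L₀/L = 53/25.2 = 2.1032.
β = √(1 − 1/γ²) = √0.773932 = 0.880.

0.880c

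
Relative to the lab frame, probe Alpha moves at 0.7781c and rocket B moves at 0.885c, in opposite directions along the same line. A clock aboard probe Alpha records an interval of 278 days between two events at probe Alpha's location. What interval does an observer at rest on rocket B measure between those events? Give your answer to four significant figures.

Speed of probe Alpha in rocket B's frame: u = (v_A + v_B)/(1 + v_A v_B/c²) = (0.7781 + 0.885)/(1 + 0.7781×0.885) = 1.6631/1.6886185 = 0.98489; |u| = 0.98489c.
γ for this relative speed: γ = 1/√(1 − 0.970008) = 5.7743.
The clock on probe Alpha records proper time, so rocket B measures Δt = γΔτ = 5.7743 × 278 = 1605 days.

1605 days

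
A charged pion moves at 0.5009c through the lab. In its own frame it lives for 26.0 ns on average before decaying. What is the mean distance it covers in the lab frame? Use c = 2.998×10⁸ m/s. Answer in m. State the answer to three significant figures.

With β = 0.5009, γ = 1/√(1 − 0.5009²) = 1/√0.74909919 = 1.1554.
Lab-frame lifetime: Δt = γτ = 1.1554 × 26.0 ns = 30.04 ns.
Distance: d = vΔt = 0.5009 × 2.998×10⁸ m/s × 3.0040×10^-8 s = 4.51 m.

4.51 m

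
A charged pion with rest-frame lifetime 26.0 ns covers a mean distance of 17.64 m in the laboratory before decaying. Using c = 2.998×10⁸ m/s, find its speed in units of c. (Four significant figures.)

d = βγcτ ⇒ βγ = d/(cτ) = 17.64 m / (7.7948 m) = 2.263.
β = (βγ)/√(1+(βγ)²) = 2.263/√6.12117 = 0.9147.

0.9147c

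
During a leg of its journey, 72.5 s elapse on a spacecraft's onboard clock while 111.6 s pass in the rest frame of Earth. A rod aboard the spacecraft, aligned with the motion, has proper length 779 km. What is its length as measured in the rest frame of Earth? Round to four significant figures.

506.1 km

The time-dilation ratio gives γ = 111.6/72.5 = 1.53931.
The rod contracts by the same γ: 779 km / 1.53931 = 506.1 km.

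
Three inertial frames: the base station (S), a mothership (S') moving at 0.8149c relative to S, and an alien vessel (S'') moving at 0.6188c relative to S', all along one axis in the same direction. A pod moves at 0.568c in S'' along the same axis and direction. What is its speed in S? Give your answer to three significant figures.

0.987c

Compose velocities in two stages. Stage 1 (into S'): u₁ = (0.568+0.6188)/(1+0.568×0.6188) = 0.87815.
Stage 2 (into S): u = (0.87815+0.8149)/(1+0.87815×0.8149) = 0.98685, so the speed is 0.987c.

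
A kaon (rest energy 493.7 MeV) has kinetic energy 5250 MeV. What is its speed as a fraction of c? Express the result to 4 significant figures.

0.9963c

γ = 1 + K/(mc²) = 1 + 5250/493.7 = 11.634.
β = √(1 − 1/γ²) = √(1 − 0.00738826) = √0.99261174 = 0.9963.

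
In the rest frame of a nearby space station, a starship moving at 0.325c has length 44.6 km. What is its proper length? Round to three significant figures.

47.2 km

Lorentz factor: γ = (1 − 0.105625)^(−1/2) = 1.0574.
Proper length: L₀ = γ·L = 1.0574 × 44.6 = 47.2 km.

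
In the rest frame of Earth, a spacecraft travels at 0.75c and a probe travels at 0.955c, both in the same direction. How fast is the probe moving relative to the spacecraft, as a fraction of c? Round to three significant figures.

Transform to the spacecraft's frame: u' = (u − v)/(1 − uv/c²).
u' = (0.955 − 0.75)/(1 − 0.955×0.75) = 0.205/0.28375 = 0.72247.
Speed in the spacecraft's frame: 0.722c (in the same direction).

0.722c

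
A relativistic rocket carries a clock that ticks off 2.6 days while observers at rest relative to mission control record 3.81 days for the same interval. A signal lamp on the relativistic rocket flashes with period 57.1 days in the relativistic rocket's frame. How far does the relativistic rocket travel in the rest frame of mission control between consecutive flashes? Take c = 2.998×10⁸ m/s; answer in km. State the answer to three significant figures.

1.58×10^12 km

The time-dilation ratio gives γ = 3.81/2.6 = 1.46538.
β = √(1 − 1/γ²) = 0.73096. Lab-frame period = γτ = 1.46538×57.1 days = 83.673 days. Distance = βc × γτ = 0.73096 × 2.998×10⁸ m/s × 7229347.2 s = 1.5843×10^15 m = 1.58×10^12 km.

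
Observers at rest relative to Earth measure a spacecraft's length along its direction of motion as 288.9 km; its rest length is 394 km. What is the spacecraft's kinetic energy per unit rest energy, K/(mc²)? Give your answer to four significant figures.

γ = L₀/L = 394/288.9 = 1.36379.
K/(mc²) = γ − 1 = 1.36379 − 1 = 0.3638.

0.3638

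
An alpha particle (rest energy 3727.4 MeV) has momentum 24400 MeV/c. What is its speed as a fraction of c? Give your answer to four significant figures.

0.9885c

βγ = pc/(mc²) = 24400/3727.4 = 6.5461.
Since γ² = 1 + (βγ)² = 43.8514, γ = √43.8514 = 6.62204, and β = (βγ)/γ = 6.5461/6.62204 = 0.9885.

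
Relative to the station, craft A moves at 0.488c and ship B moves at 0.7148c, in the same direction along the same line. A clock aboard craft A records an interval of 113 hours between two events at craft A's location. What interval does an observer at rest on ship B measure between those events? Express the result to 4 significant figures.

120.5 hours

The velocity of craft A relative to ship B is (0.488 − 0.7148)c / (1 − 0.488×0.7148) = −0.34829c; relative speed 0.34829c.
At |u| = 0.34829c, γ = (1 − 0.121306)^(−1/2) = 1.0668.
Craft A's interval is proper; time dilation gives Δt_B = γΔτ = 1.0668 × 113 hours = 120.5 hours.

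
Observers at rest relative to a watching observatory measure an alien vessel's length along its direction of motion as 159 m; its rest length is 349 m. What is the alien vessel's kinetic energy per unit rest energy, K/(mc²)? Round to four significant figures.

From L = L₀/γ: γ = 349/159 = 2.19497.
K/(mc²) = γ − 1 = 2.19497 − 1 = 1.195.

1.195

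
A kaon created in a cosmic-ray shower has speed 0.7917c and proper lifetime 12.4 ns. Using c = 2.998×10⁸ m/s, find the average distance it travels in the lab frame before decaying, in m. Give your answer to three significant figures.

Lorentz factor: γ = (1 − 0.62678889)^(−1/2) = 1.6369.
Lab-frame lifetime: Δt = γτ = 1.6369 × 12.4 ns = 20.298 ns.
Distance: d = vΔt = 0.7917 × 2.998×10⁸ m/s × 2.0298×10^-8 s = 4.82 m.

4.82 m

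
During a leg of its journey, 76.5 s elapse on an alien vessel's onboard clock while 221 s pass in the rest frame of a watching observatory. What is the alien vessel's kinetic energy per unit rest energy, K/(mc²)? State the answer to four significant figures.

From Δt = γΔτ: γ = 221/76.5 = 2.88889.
Since K = (γ−1)mc², K/(mc²) = 2.88889 − 1 = 1.889.

1.889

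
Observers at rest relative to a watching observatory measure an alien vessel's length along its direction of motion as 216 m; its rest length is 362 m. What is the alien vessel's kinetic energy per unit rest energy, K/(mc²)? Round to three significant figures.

Length contraction gives γ = L₀/L = 362/216 = 1.67593.
Since K = (γ−1)mc², K/(mc²) = 1.67593 − 1 = 0.676.

0.676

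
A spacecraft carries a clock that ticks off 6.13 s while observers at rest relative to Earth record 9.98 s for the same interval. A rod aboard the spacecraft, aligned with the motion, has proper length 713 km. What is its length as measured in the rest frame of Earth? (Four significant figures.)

The time-dilation ratio gives γ = 9.98/6.13 = 1.62806.
The rod contracts by the same γ: 713 km / 1.62806 = 437.9 km.

437.9 km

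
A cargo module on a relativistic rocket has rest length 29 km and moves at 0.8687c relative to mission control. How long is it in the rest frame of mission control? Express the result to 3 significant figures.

γ = 1/√(1 − β²) = 1/√(1 − 0.75463969) = 1/√0.24536031 = 1/0.495339 = 2.0188.
Length contraction: L = L₀/γ = 29/2.0188 = 14.4 km.

14.4 km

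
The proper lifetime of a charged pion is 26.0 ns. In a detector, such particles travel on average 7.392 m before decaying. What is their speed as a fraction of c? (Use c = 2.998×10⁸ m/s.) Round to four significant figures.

0.6881c

Lab distance = (lab lifetime)·v = γτ·βc, so βγ = d/(cτ) = 7.392/(2.998×10⁸ × 2.600×10^-8) = 0.94832.
With βγ = 0.94832: γ² = 1 + (βγ)² = 1.899311, and β = (βγ)/γ = 0.94832/1.37815 = 0.6881.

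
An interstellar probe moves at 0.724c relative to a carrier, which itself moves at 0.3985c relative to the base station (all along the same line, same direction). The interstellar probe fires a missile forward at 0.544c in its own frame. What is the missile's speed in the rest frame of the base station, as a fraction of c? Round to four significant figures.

0.9601c

Compose velocities in two stages. Stage 1 (into S'): u₁ = (0.544+0.724)/(1+0.544×0.724) = 0.90971.
Stage 2 (into S): u = (0.90971+0.3985)/(1+0.90971×0.3985) = 0.96014, so the speed is 0.9601c.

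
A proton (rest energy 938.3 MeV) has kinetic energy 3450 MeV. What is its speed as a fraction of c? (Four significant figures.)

γ = 1 + K/(mc²) = 1 + 3450/938.3 = 4.6769.
β = √(1 − 1/γ²) = √(1 − 0.0457176) = √0.9542824 = 0.9769.

0.9769c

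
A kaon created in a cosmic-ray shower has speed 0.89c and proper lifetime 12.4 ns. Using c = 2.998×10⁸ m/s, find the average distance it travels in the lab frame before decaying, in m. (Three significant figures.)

7.26 m

With β = 0.89, γ = 1/√(1 − 0.89²) = 1/√0.2079 = 2.1932.
Lab-frame lifetime: Δt = γτ = 2.1932 × 12.4 ns = 27.196 ns.
Distance: d = vΔt = 0.89 × 2.998×10⁸ m/s × 2.7196×10^-8 s = 7.26 m.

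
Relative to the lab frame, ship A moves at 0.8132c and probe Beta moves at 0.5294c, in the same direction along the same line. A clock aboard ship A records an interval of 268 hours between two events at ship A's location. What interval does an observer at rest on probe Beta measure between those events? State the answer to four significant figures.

309.1 hours

Speed of ship A in probe Beta's frame: u = (v_A − v_B)/(1 − v_A v_B/c²) = (0.8132 − 0.5294)/(1 − 0.8132×0.5294) = 0.2838/0.56949192 = 0.49834; |u| = 0.49834c.
γ for this relative speed: γ = 1/√(1 − 0.248343) = 1.1534.
Ship A's interval is proper; time dilation gives Δt_B = γΔτ = 1.1534 × 268 hours = 309.1 hours.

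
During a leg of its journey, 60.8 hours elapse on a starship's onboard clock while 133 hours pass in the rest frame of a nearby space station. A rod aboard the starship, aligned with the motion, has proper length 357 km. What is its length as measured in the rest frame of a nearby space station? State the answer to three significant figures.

163 km

The time-dilation ratio gives γ = 133/60.8 = 2.1875.
The rod contracts by the same γ: 357 km / 2.1875 = 163 km.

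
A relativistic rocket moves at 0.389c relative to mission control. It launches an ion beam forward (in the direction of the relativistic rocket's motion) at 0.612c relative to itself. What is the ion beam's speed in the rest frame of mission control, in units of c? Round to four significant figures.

In units of c, u = (u' + v)/(1 + u'v) with u' = 0.612 and v = 0.389.
Numerator: 0.612 + 0.389 = 1.001. Denominator: 1 + (0.612)(0.389) = 1.238068.
u = 1.001/1.238068 = 0.80852, so the speed is 0.8085c.

0.8085c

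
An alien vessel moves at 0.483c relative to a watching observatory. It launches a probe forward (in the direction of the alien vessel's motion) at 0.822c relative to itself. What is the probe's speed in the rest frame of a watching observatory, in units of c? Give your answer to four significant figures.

0.9341c

Relativistic velocity addition: u = (u' + v)/(1 + u'v/c²), with u' = 0.822c and v = 0.483c.
Numerator: 0.822 + 0.483 = 1.305. Denominator: 1 + (0.822)(0.483) = 1.397026.
u = 1.305/1.397026 = 0.93413, so the speed is 0.9341c.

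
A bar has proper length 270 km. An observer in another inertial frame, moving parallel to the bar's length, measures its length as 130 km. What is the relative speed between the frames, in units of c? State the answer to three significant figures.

Length contraction gives γ = L₀/L = 270/130 = 2.0769.
β = √(1 − 1/γ²) = √0.76817 = 0.876.

0.876c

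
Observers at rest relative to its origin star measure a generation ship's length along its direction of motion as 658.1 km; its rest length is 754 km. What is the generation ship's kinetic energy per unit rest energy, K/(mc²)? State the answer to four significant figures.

From L = L₀/γ: γ = 754/658.1 = 1.14572.
K/(mc²) = γ − 1 = 1.14572 − 1 = 0.1457.

0.1457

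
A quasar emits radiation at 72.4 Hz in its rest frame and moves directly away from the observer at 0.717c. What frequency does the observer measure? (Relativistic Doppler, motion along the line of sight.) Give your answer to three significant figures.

Relativistic Doppler (source moving away): f_obs = f_src · √((1−β)/(1+β)).
With β = 0.717: factor = √(0.283/1.717) = 0.40598.
f_obs = 72.4 × 0.40598 = 29.4 Hz.

29.4 Hz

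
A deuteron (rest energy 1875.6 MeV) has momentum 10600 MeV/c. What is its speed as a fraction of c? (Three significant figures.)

βγ = pc/(mc²) = 10600/1875.6 = 5.6515.
Since γ² = 1 + (βγ)² = 32.9395, γ = √32.9395 = 5.73929, and β = (βγ)/γ = 5.6515/5.73929 = 0.985.

0.985c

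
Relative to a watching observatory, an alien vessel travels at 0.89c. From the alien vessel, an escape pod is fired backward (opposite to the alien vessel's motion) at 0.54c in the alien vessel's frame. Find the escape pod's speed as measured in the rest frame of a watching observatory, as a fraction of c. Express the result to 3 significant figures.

0.674c

Relativistic velocity addition: u = (u' + v)/(1 + u'v/c²), with u' = −0.54c and v = 0.89c.
Numerator: −0.54 + 0.89 = 0.35. Denominator: 1 + (−0.54)(0.89) = 0.5194.
u = 0.35/0.5194 = 0.67385, so the speed is 0.674c.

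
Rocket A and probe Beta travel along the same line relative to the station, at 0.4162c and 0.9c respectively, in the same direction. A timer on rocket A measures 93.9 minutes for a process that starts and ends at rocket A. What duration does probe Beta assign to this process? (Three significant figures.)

148 minutes

Transform rocket A's velocity into probe Beta's frame: (0.4162 − 0.9)/(1 − 0.4162·0.9) = −0.4838/0.62542, so the relative speed is 0.77356c.
γ for this relative speed: γ = 1/√(1 − 0.598395) = 1.578.
Rocket A's interval is proper; time dilation gives Δt_B = γΔτ = 1.578 × 93.9 minutes = 148 minutes.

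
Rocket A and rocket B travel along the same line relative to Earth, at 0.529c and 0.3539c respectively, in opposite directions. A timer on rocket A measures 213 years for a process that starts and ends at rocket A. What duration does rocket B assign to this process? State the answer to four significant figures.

The velocity of rocket A relative to rocket B is (0.529 + 0.3539)c / (1 + 0.529×0.3539) = 0.74367c; relative speed 0.74367c.
γ for this relative speed: γ = 1/√(1 − 0.553045) = 1.4958.
The clock on rocket A records proper time, so rocket B measures Δt = γΔτ = 1.4958 × 213 = 318.6 years.

318.6 years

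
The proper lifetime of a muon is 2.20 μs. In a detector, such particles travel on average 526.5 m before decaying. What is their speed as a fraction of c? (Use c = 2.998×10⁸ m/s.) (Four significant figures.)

0.6239c

d = βγcτ ⇒ βγ = d/(cτ) = 526.5 m / (659.56 m) = 0.79826.
β = (βγ)/√(1+(βγ)²) = 0.79826/√1.637219 = 0.6239.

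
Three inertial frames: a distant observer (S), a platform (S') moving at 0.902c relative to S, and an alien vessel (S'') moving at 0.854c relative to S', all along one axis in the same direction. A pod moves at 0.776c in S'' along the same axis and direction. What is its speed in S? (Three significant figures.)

Compose velocities in two stages. Stage 1 (into S'): u₁ = (0.776+0.854)/(1+0.776×0.854) = 0.98033.
Stage 2 (into S): u = (0.98033+0.902)/(1+0.98033×0.902) = 0.99898, so the speed is 0.999c.

0.999c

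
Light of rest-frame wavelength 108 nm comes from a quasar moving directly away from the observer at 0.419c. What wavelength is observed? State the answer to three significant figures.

169 nm

Relativistic Doppler for wavelength: λ_obs = λ_src · √((1+β)/(1−β)).
With β = 0.419: factor = √(1.419/0.581) = 1.5628.
λ_obs = 108 × 1.5628 = 169 nm.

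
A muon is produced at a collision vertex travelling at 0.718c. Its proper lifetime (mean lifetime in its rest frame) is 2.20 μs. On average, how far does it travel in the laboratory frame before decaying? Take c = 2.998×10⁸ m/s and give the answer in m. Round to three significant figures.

With β = 0.718, γ = 1/√(1 − 0.718²) = 1/√0.484476 = 1.4367.
Lab-frame lifetime: Δt = γτ = 1.4367 × 2.20 μs = 3.1607 μs.
Distance: d = vΔt = 0.718 × 2.998×10⁸ m/s × 3.1607×10^-6 s = 680 m.

680 m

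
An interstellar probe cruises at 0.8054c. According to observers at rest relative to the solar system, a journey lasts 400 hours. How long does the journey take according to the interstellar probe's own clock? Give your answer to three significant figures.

237 hours

β² = 0.64866916, so γ = 1/√0.35133084 = 1.6871.
The moving clock records proper time: Δτ = Δt/γ = 400/1.6871 = 237 hours.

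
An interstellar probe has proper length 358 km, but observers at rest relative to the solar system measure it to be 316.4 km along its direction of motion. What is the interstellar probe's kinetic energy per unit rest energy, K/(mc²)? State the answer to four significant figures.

0.1315

γ = L₀/L = 358/316.4 = 1.13148.
K/(mc²) = γ − 1 = 1.13148 − 1 = 0.1315.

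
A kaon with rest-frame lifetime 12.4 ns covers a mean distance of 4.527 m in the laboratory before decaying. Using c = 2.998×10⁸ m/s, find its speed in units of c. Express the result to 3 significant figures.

Let x = d/(cτ) = 4.527 m / (2.998×10⁸ m/s × 1.240×10^-8 s) = 1.2177. Since d = βγcτ, x = βγ = β/√(1−β²).
Solving: β² = x²/(1+x²) = 1.48279/2.48279 = 0.597227, so β = 0.773.

0.773c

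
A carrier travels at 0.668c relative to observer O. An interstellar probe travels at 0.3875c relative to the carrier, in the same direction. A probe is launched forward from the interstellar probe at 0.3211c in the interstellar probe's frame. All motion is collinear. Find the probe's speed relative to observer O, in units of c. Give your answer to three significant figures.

0.914c

Apply u = (u'+v)/(1+u'v) twice. Probe in the carrier frame: (0.3211+0.3875)/(1+0.3211·0.3875) = 0.7086/1.12442625 = 0.63019c.
That velocity, transformed to the rest frame of observer O: (0.63019+0.668)/(1+0.63019·0.668) = 1.29819/1.42096692 = 0.9136c.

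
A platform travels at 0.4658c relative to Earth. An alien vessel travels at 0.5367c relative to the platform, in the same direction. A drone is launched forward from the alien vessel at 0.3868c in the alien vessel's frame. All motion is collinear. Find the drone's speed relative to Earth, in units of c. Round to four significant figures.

Compose velocities in two stages. Stage 1 (into S'): u₁ = (0.3868+0.5367)/(1+0.3868×0.5367) = 0.76474.
Stage 2 (into S): u = (0.76474+0.4658)/(1+0.76474×0.4658) = 0.90733, so the speed is 0.9073c.

0.9073c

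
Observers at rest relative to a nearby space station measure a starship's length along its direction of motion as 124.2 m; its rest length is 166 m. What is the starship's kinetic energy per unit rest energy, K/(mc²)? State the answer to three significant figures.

γ = L₀/L = 166/124.2 = 1.33655.
Since K = (γ−1)mc², K/(mc²) = 1.33655 − 1 = 0.337.

0.337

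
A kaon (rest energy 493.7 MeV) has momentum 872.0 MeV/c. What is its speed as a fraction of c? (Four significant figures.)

pc/(mc²) = 872.0/493.7 = 1.7663 = βγ = β/√(1−β²).
So β² = x²/(1 + x²) with x = 1.7663: x² = 3.11982, β² = 3.11982/4.11982 = 0.757271, β = 0.8702.

0.8702c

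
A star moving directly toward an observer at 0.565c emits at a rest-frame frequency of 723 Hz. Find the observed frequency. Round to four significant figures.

Relativistic Doppler (source moving toward): f_obs = f_src · √((1+β)/(1−β)).
With β = 0.565: factor = √(1.565/0.435) = 1.8968.
f_obs = 723 × 1.8968 = 1371 Hz.

1371 Hz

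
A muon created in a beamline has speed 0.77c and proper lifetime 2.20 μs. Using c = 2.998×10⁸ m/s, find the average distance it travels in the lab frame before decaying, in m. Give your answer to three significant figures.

796 m

β² = 0.5929, so γ = 1/√0.4071 = 1.5673.
Lab-frame lifetime: Δt = γτ = 1.5673 × 2.20 μs = 3.4481 μs.
Distance: d = vΔt = 0.77 × 2.998×10⁸ m/s × 3.4481×10^-6 s = 796 m.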